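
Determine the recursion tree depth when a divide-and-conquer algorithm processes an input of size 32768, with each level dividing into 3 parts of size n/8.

For divide and conquer with division factor 8:

Problem sizes at each level:
Level 0: 32768
Level 1: 4096
Level 2: 512
Level 3: 64
Level 4: 8
Level 5: 1

The root is level 0 and the size-1 base case is level 5 (the tree spans levels 0 through 5, i.e. 6 levels counting the root), so the depth is the number of divisions: log_8(32768) = 5

The recursion tree depth is log_8(32768) = 5. At each level, the problem size is divided by 8, so it takes 5 divisions to reduce to a base case of size 1. The algorithm makes 3 recursive calls at each level.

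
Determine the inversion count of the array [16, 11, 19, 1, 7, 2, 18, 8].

Finding inversions in [16, 11, 19, 1, 7, 2, 18, 8]:

(0, 1): arr[0]=16 > arr[1]=11
(0, 3): arr[0]=16 > arr[3]=1
(0, 4): arr[0]=16 > arr[4]=7
(0, 5): arr[0]=16 > arr[5]=2
(0, 7): arr[0]=16 > arr[7]=8
(1, 3): arr[1]=11 > arr[3]=1
(1, 4): arr[1]=11 > arr[4]=7
(1, 5): arr[1]=11 > arr[5]=2
(1, 7): arr[1]=11 > arr[7]=8
(2, 3): arr[2]=19 > arr[3]=1
(2, 4): arr[2]=19 > arr[4]=7
(2, 5): arr[2]=19 > arr[5]=2
(2, 6): arr[2]=19 > arr[6]=18
(2, 7): arr[2]=19 > arr[7]=8
(4, 5): arr[4]=7 > arr[5]=2
(6, 7): arr[6]=18 > arr[7]=8

Total inversions: 16

The array has 16 inversion(s): (0,1), (0,3), (0,4), (0,5), (0,7), (1,3), (1,4), (1,5), (1,7), (2,3), (2,4), (2,5), (2,6), (2,7), (4,5), (6,7). Each pair (i,j) satisfies i < j and arr[i] > arr[j].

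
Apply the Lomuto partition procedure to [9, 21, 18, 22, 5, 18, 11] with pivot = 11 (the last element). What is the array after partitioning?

Lomuto partition with pivot = 11:

Initial array: [9, 21, 18, 22, 5, 18, 11]

arr[0]=9 <= 11: swap with position 0, array becomes [9, 21, 18, 22, 5, 18, 11]
arr[1]=21 > 11: no swap
arr[2]=18 > 11: no swap
arr[3]=22 > 11: no swap
arr[4]=5 <= 11: swap with position 1, array becomes [9, 5, 18, 22, 21, 18, 11]
arr[5]=18 > 11: no swap

Place pivot at position 2: [9, 5, 11, 22, 21, 18, 18]
Pivot position: 2

After partitioning with pivot 11, the array becomes [9, 5, 11, 22, 21, 18, 18]. The pivot is placed at index 2. All elements to the left of the pivot are <= 11, and all elements to the right are > 11.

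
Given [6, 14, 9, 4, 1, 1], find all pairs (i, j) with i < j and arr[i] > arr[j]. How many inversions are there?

Finding inversions in [6, 14, 9, 4, 1, 1]:

(0, 3): arr[0]=6 > arr[3]=4
(0, 4): arr[0]=6 > arr[4]=1
(0, 5): arr[0]=6 > arr[5]=1
(1, 2): arr[1]=14 > arr[2]=9
(1, 3): arr[1]=14 > arr[3]=4
(1, 4): arr[1]=14 > arr[4]=1
(1, 5): arr[1]=14 > arr[5]=1
(2, 3): arr[2]=9 > arr[3]=4
(2, 4): arr[2]=9 > arr[4]=1
(2, 5): arr[2]=9 > arr[5]=1
(3, 4): arr[3]=4 > arr[4]=1
(3, 5): arr[3]=4 > arr[5]=1

Total inversions: 12

The array has 12 inversion(s): (0,3), (0,4), (0,5), (1,2), (1,3), (1,4), (1,5), (2,3), (2,4), (2,5), (3,4), (3,5). Each pair (i,j) satisfies i < j and arr[i] > arr[j].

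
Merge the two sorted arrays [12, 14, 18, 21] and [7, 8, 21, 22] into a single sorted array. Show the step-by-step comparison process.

Merging process:

Compare 12 vs 7: take 7 from right. Merged: [7]
Compare 12 vs 8: take 8 from right. Merged: [7, 8]
Compare 12 vs 21: take 12 from left. Merged: [7, 8, 12]
Compare 14 vs 21: take 14 from left. Merged: [7, 8, 12, 14]
Compare 18 vs 21: take 18 from left. Merged: [7, 8, 12, 14, 18]
Compare 21 vs 21: take 21 from left. Merged: [7, 8, 12, 14, 18, 21]
Append remaining from right: [21, 22]. Merged: [7, 8, 12, 14, 18, 21, 21, 22]

Final merged array: [7, 8, 12, 14, 18, 21, 21, 22]
Total comparisons: 6

The merged array is [7, 8, 12, 14, 18, 21, 21, 22], requiring 6 comparisons. The merge step runs in O(n) time where n is the total number of elements.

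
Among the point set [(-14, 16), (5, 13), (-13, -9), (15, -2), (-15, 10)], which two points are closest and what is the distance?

Computing all pairwise distances among 5 points:

d((-14, 16), (5, 13)) = 19.2354
d((-14, 16), (-13, -9)) = 25.02
d((-14, 16), (15, -2)) = 34.1321
d((-14, 16), (-15, 10)) = 6.0828 <-- minimum
d((5, 13), (-13, -9)) = 28.4253
d((5, 13), (15, -2)) = 18.0278
d((5, 13), (-15, 10)) = 20.2237
d((-13, -9), (15, -2)) = 28.8617
d((-13, -9), (-15, 10)) = 19.105
d((15, -2), (-15, 10)) = 32.311

Closest pair: (-14, 16) and (-15, 10) with distance 6.0828

The closest pair is (-14, 16) and (-15, 10) with Euclidean distance 6.0828. For 5 points, brute-force pairwise comparison is shown above. For large n, the divide-and-conquer algorithm (sort by x, recurse on halves, check the dividing strip) achieves O(n log n).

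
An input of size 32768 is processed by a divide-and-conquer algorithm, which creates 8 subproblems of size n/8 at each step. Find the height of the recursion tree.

For divide and conquer with division factor 8:

Problem sizes at each level:
Level 0: 32768
Level 1: 4096
Level 2: 512
Level 3: 64
Level 4: 8
Level 5: 1

The root is level 0 and the size-1 base case is level 5 (the tree spans levels 0 through 5, i.e. 6 levels counting the root), so the depth is the number of divisions: log_8(32768) = 5

The recursion tree depth is log_8(32768) = 5. At each level, the problem size is divided by 8, so it takes 5 divisions to reduce to a base case of size 1. The algorithm makes 8 recursive calls at each level.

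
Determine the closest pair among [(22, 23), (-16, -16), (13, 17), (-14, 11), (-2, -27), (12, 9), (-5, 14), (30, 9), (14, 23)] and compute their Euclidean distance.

Computing all pairwise distances among 9 points:

d((22, 23), (-16, -16)) = 54.4518
d((22, 23), (13, 17)) = 10.8167
d((22, 23), (-14, 11)) = 37.9473
d((22, 23), (-2, -27)) = 55.4617
d((22, 23), (12, 9)) = 17.2047
d((22, 23), (-5, 14)) = 28.4605
d((22, 23), (30, 9)) = 16.1245
d((22, 23), (14, 23)) = 8.0
d((-16, -16), (13, 17)) = 43.9318
d((-16, -16), (-14, 11)) = 27.074
d((-16, -16), (-2, -27)) = 17.8045
d((-16, -16), (12, 9)) = 37.5366
d((-16, -16), (-5, 14)) = 31.9531
d((-16, -16), (30, 9)) = 52.3546
d((-16, -16), (14, 23)) = 49.2037
d((13, 17), (-14, 11)) = 27.6586
d((13, 17), (-2, -27)) = 46.4866
d((13, 17), (12, 9)) = 8.0623
d((13, 17), (-5, 14)) = 18.2483
d((13, 17), (30, 9)) = 18.7883
d((13, 17), (14, 23)) = 6.0828 <-- minimum
d((-14, 11), (-2, -27)) = 39.8497
d((-14, 11), (12, 9)) = 26.0768
d((-14, 11), (-5, 14)) = 9.4868
d((-14, 11), (30, 9)) = 44.0454
d((-14, 11), (14, 23)) = 30.4631
d((-2, -27), (12, 9)) = 38.6264
d((-2, -27), (-5, 14)) = 41.1096
d((-2, -27), (30, 9)) = 48.1664
d((-2, -27), (14, 23)) = 52.4976
d((12, 9), (-5, 14)) = 17.72
d((12, 9), (30, 9)) = 18.0
d((12, 9), (14, 23)) = 14.1421
d((-5, 14), (30, 9)) = 35.3553
d((-5, 14), (14, 23)) = 21.0238
d((30, 9), (14, 23)) = 21.2603

Closest pair: (13, 17) and (14, 23) with distance 6.0828

The closest pair is (13, 17) and (14, 23) with Euclidean distance 6.0828. For 9 points, brute-force pairwise comparison is shown above. For large n, the divide-and-conquer algorithm (sort by x, recurse on halves, check the dividing strip) achieves O(n log n).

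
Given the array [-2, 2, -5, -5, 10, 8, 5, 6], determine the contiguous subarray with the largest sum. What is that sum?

Using Kadane's algorithm on [-2, 2, -5, -5, 10, 8, 5, 6]:

Scanning through the array:
Position 1 (value 2): max_ending_here = 2, max_so_far = 2
Position 2 (value -5): max_ending_here = -3, max_so_far = 2
Position 3 (value -5): max_ending_here = -5, max_so_far = 2
Position 4 (value 10): max_ending_here = 10, max_so_far = 10
Position 5 (value 8): max_ending_here = 18, max_so_far = 18
Position 6 (value 5): max_ending_here = 23, max_so_far = 23
Position 7 (value 6): max_ending_here = 29, max_so_far = 29

Maximum subarray: [10, 8, 5, 6]
Maximum sum: 29

The maximum subarray is [10, 8, 5, 6] with sum 29. This subarray runs from index 4 to index 7.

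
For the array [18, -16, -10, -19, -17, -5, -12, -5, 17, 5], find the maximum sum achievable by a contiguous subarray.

Using Kadane's algorithm on [18, -16, -10, -19, -17, -5, -12, -5, 17, 5]:

Scanning through the array:
Position 1 (value -16): max_ending_here = 2, max_so_far = 18
Position 2 (value -10): max_ending_here = -8, max_so_far = 18
Position 3 (value -19): max_ending_here = -19, max_so_far = 18
Position 4 (value -17): max_ending_here = -17, max_so_far = 18
Position 5 (value -5): max_ending_here = -5, max_so_far = 18
Position 6 (value -12): max_ending_here = -12, max_so_far = 18
Position 7 (value -5): max_ending_here = -5, max_so_far = 18
Position 8 (value 17): max_ending_here = 17, max_so_far = 18
Position 9 (value 5): max_ending_here = 22, max_so_far = 22

Maximum subarray: [17, 5]
Maximum sum: 22

The maximum subarray is [17, 5] with sum 22. This subarray runs from index 8 to index 9.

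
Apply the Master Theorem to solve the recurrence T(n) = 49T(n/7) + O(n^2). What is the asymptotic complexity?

Master Theorem for T(n) = 49T(n/7) + O(n^2):

a = 49, b = 7, c = 2
log_b(a) = log_7(49) = 2.0000

Case 2: c = 2 = log_7(49) = 2.0000
T(n) = O(n^2 log n) = O(n^2 log n)

For T(n) = 49T(n/7) + O(n^2): log_7(49) = 2.0000. This is Case 2 of the Master Theorem (c = log_b(a), equal work at all levels), giving O(n^2 log n).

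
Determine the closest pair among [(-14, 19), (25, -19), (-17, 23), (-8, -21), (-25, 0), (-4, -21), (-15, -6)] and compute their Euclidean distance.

Computing all pairwise distances among 7 points:

d((-14, 19), (25, -19)) = 54.4518
d((-14, 19), (-17, 23)) = 5.0
d((-14, 19), (-8, -21)) = 40.4475
d((-14, 19), (-25, 0)) = 21.9545
d((-14, 19), (-4, -21)) = 41.2311
d((-14, 19), (-15, -6)) = 25.02
d((25, -19), (-17, 23)) = 59.397
d((25, -19), (-8, -21)) = 33.0606
d((25, -19), (-25, 0)) = 53.4883
d((25, -19), (-4, -21)) = 29.0689
d((25, -19), (-15, -6)) = 42.0595
d((-17, 23), (-8, -21)) = 44.911
d((-17, 23), (-25, 0)) = 24.3516
d((-17, 23), (-4, -21)) = 45.8803
d((-17, 23), (-15, -6)) = 29.0689
d((-8, -21), (-25, 0)) = 27.0185
d((-8, -21), (-4, -21)) = 4.0 <-- minimum
d((-8, -21), (-15, -6)) = 16.5529
d((-25, 0), (-4, -21)) = 29.6985
d((-25, 0), (-15, -6)) = 11.6619
d((-4, -21), (-15, -6)) = 18.6011

Closest pair: (-8, -21) and (-4, -21) with distance 4.0

The closest pair is (-8, -21) and (-4, -21) with Euclidean distance 4.0. For 7 points, brute-force pairwise comparison is shown above. For large n, the divide-and-conquer algorithm (sort by x, recurse on halves, check the dividing strip) achieves O(n log n).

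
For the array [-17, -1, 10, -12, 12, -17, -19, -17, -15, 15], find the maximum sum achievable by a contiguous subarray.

Using Kadane's algorithm on [-17, -1, 10, -12, 12, -17, -19, -17, -15, 15]:

Scanning through the array:
Position 1 (value -1): max_ending_here = -1, max_so_far = -1
Position 2 (value 10): max_ending_here = 10, max_so_far = 10
Position 3 (value -12): max_ending_here = -2, max_so_far = 10
Position 4 (value 12): max_ending_here = 12, max_so_far = 12
Position 5 (value -17): max_ending_here = -5, max_so_far = 12
Position 6 (value -19): max_ending_here = -19, max_so_far = 12
Position 7 (value -17): max_ending_here = -17, max_so_far = 12
Position 8 (value -15): max_ending_here = -15, max_so_far = 12
Position 9 (value 15): max_ending_here = 15, max_so_far = 15

Maximum subarray: [15]
Maximum sum: 15

The maximum subarray is [15] with sum 15. This subarray runs from index 9 to index 9.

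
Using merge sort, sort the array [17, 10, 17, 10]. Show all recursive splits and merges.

Merge sort trace:

Split: [17, 10, 17, 10] -> [17, 10] and [17, 10]
  Split: [17, 10] -> [17] and [10]
  Merge: [17] + [10] -> [10, 17]
  Split: [17, 10] -> [17] and [10]
  Merge: [17] + [10] -> [10, 17]
Merge: [10, 17] + [10, 17] -> [10, 10, 17, 17]

Final sorted array: [10, 10, 17, 17]

The merge sort proceeds by recursively splitting the array and merging sorted halves.
After all merges, the sorted array is [10, 10, 17, 17].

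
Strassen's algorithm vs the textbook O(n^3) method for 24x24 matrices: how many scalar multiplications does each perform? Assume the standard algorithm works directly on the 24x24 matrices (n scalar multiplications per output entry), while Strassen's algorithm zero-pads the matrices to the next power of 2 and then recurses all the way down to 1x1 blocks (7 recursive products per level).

Matrix multiplication for 24x24 matrices:

Strassen's algorithm requires power-of-2 dimensions. Pad 24x24 to 32x32 (next power of 2).

Standard algorithm: 24^3 = 13824 multiplications
Strassen's algorithm: 7^(log2(32)) = 7^5 = 16807 multiplications
Difference: 13824 - 16807 = -2983 (Strassen uses MORE here due to padding overhead — for small or just-over-power-of-2 n, padding can outweigh the per-level savings)

Standard: 13824 multiplications (24^3). Strassen: 16807 multiplications (7^5, after padding to 32x32). Strassen reduces 8 recursive multiplications to 7 at each level.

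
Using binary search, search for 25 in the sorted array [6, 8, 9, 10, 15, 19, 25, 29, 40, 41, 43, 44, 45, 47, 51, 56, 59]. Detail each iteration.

Binary search for 25 in [6, 8, 9, 10, 15, 19, 25, 29, 40, 41, 43, 44, 45, 47, 51, 56, 59]:

lo=0, hi=16, mid=8, arr[mid]=40 -> 40 > 25, search left half
lo=0, hi=7, mid=3, arr[mid]=10 -> 10 < 25, search right half
lo=4, hi=7, mid=5, arr[mid]=19 -> 19 < 25, search right half
lo=6, hi=7, mid=6, arr[mid]=25 -> Found target at index 6!

Binary search finds 25 at index 6 after 4 comparisons. The search repeatedly halves the search space by comparing with the middle element.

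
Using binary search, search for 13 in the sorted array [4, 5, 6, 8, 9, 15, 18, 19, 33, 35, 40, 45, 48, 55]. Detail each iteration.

Binary search for 13 in [4, 5, 6, 8, 9, 15, 18, 19, 33, 35, 40, 45, 48, 55]:

lo=0, hi=13, mid=6, arr[mid]=18 -> 18 > 13, search left half
lo=0, hi=5, mid=2, arr[mid]=6 -> 6 < 13, search right half
lo=3, hi=5, mid=4, arr[mid]=9 -> 9 < 13, search right half
lo=5, hi=5, mid=5, arr[mid]=15 -> 15 > 13, search left half
lo=5 > hi=4, target 13 not found

Binary search determines that 13 is not in the array after 4 comparisons. The search space was exhausted without finding the target.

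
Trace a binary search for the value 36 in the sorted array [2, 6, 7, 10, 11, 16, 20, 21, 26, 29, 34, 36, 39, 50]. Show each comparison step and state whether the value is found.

Binary search for 36 in [2, 6, 7, 10, 11, 16, 20, 21, 26, 29, 34, 36, 39, 50]:

lo=0, hi=13, mid=6, arr[mid]=20 -> 20 < 36, search right half
lo=7, hi=13, mid=10, arr[mid]=34 -> 34 < 36, search right half
lo=11, hi=13, mid=12, arr[mid]=39 -> 39 > 36, search left half
lo=11, hi=11, mid=11, arr[mid]=36 -> Found target at index 11!

Binary search finds 36 at index 11 after 4 comparisons. The search repeatedly halves the search space by comparing with the middle element.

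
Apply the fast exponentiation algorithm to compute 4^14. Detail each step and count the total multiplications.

Computing 4^14 by squaring (build up from 4^1; each line after the first costs one multiplication):

4^1 = 4
4^2 = (4^1)^2 = 4^2 = 16
4^3 = 4 * 4^2 = 4 * 16 = 64
4^6 = (4^3)^2 = 64^2 = 4096
4^7 = 4 * 4^6 = 4 * 4096 = 16384
4^14 = (4^7)^2 = 16384^2 = 268435456

Result: 268435456
Multiplications needed: 5 (5 lines after 4^1)

4^14 = 268435456. Using exponentiation by squaring, this requires 5 multiplications. The key idea: if the exponent is even, square the half-power; if odd, multiply by the base once.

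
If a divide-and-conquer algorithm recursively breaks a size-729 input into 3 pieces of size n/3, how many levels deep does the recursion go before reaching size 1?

For divide and conquer with division factor 3:

Problem sizes at each level:
Level 0: 729
Level 1: 243
Level 2: 81
Level 3: 27
Level 4: 9
Level 5: 3
Level 6: 1

The root is level 0 and the size-1 base case is level 6 (the tree spans levels 0 through 6, i.e. 7 levels counting the root), so the depth is the number of divisions: log_3(729) = 6

The recursion tree depth is log_3(729) = 6. At each level, the problem size is divided by 3, so it takes 6 divisions to reduce to a base case of size 1. The algorithm makes 3 recursive calls at each level.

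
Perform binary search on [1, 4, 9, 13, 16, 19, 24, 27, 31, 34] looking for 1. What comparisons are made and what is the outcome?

Binary search for 1 in [1, 4, 9, 13, 16, 19, 24, 27, 31, 34]:

lo=0, hi=9, mid=4, arr[mid]=16 -> 16 > 1, search left half
lo=0, hi=3, mid=1, arr[mid]=4 -> 4 > 1, search left half
lo=0, hi=0, mid=0, arr[mid]=1 -> Found target at index 0!

Binary search finds 1 at index 0 after 3 comparisons. The search repeatedly halves the search space by comparing with the middle element.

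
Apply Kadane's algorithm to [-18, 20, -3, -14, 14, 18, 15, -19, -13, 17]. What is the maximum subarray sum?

Using Kadane's algorithm on [-18, 20, -3, -14, 14, 18, 15, -19, -13, 17]:

Scanning through the array:
Position 1 (value 20): max_ending_here = 20, max_so_far = 20
Position 2 (value -3): max_ending_here = 17, max_so_far = 20
Position 3 (value -14): max_ending_here = 3, max_so_far = 20
Position 4 (value 14): max_ending_here = 17, max_so_far = 20
Position 5 (value 18): max_ending_here = 35, max_so_far = 35
Position 6 (value 15): max_ending_here = 50, max_so_far = 50
Position 7 (value -19): max_ending_here = 31, max_so_far = 50
Position 8 (value -13): max_ending_here = 18, max_so_far = 50
Position 9 (value 17): max_ending_here = 35, max_so_far = 50

Maximum subarray: [20, -3, -14, 14, 18, 15]
Maximum sum: 50

The maximum subarray is [20, -3, -14, 14, 18, 15] with sum 50. This subarray runs from index 1 to index 6.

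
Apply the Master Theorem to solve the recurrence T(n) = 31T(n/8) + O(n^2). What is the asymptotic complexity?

Master Theorem for T(n) = 31T(n/8) + O(n^2):

a = 31, b = 8, c = 2
log_b(a) = log_8(31) = 1.6514

Case 3: c = 2 > log_8(31) = 1.6514
T(n) = O(n^2) = O(n^2)

For T(n) = 31T(n/8) + O(n^2): log_8(31) = 1.6514. This is Case 3 of the Master Theorem (c > log_b(a), work dominated by root), giving O(n^2).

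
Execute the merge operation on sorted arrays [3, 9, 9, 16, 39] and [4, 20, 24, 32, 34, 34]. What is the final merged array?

Merging process:

Compare 3 vs 4: take 3 from left. Merged: [3]
Compare 9 vs 4: take 4 from right. Merged: [3, 4]
Compare 9 vs 20: take 9 from left. Merged: [3, 4, 9]
Compare 9 vs 20: take 9 from left. Merged: [3, 4, 9, 9]
Compare 16 vs 20: take 16 from left. Merged: [3, 4, 9, 9, 16]
Compare 39 vs 20: take 20 from right. Merged: [3, 4, 9, 9, 16, 20]
Compare 39 vs 24: take 24 from right. Merged: [3, 4, 9, 9, 16, 20, 24]
Compare 39 vs 32: take 32 from right. Merged: [3, 4, 9, 9, 16, 20, 24, 32]
Compare 39 vs 34: take 34 from right. Merged: [3, 4, 9, 9, 16, 20, 24, 32, 34]
Compare 39 vs 34: take 34 from right. Merged: [3, 4, 9, 9, 16, 20, 24, 32, 34, 34]
Append remaining from left: [39]. Merged: [3, 4, 9, 9, 16, 20, 24, 32, 34, 34, 39]

Final merged array: [3, 4, 9, 9, 16, 20, 24, 32, 34, 34, 39]
Total comparisons: 10

The merged array is [3, 4, 9, 9, 16, 20, 24, 32, 34, 34, 39], requiring 10 comparisons. The merge step runs in O(n) time where n is the total number of elements.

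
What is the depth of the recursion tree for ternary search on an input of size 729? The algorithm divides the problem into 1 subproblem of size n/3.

For divide and conquer with division factor 3:

Problem sizes at each level:
Level 0: 729
Level 1: 243
Level 2: 81
Level 3: 27
Level 4: 9
Level 5: 3
Level 6: 1

The root is level 0 and the size-1 base case is level 6 (the tree spans levels 0 through 6, i.e. 7 levels counting the root), so the depth is the number of divisions: log_3(729) = 6

The recursion tree depth is log_3(729) = 6. At each level, the problem size is divided by 3, so it takes 6 divisions to reduce to a base case of size 1. The algorithm makes 1 recursive call at each level.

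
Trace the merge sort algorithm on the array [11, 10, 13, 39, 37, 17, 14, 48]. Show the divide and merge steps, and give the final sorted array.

Merge sort trace:

Split: [11, 10, 13, 39, 37, 17, 14, 48] -> [11, 10, 13, 39] and [37, 17, 14, 48]
  Split: [11, 10, 13, 39] -> [11, 10] and [13, 39]
    Split: [11, 10] -> [11] and [10]
    Merge: [11] + [10] -> [10, 11]
    Split: [13, 39] -> [13] and [39]
    Merge: [13] + [39] -> [13, 39]
  Merge: [10, 11] + [13, 39] -> [10, 11, 13, 39]
  Split: [37, 17, 14, 48] -> [37, 17] and [14, 48]
    Split: [37, 17] -> [37] and [17]
    Merge: [37] + [17] -> [17, 37]
    Split: [14, 48] -> [14] and [48]
    Merge: [14] + [48] -> [14, 48]
  Merge: [17, 37] + [14, 48] -> [14, 17, 37, 48]
Merge: [10, 11, 13, 39] + [14, 17, 37, 48] -> [10, 11, 13, 14, 17, 37, 39, 48]

Final sorted array: [10, 11, 13, 14, 17, 37, 39, 48]

The merge sort proceeds by recursively splitting the array and merging sorted halves.
After all merges, the sorted array is [10, 11, 13, 14, 17, 37, 39, 48].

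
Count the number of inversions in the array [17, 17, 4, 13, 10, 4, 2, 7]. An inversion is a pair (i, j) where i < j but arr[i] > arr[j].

Finding inversions in [17, 17, 4, 13, 10, 4, 2, 7]:

(0, 2): arr[0]=17 > arr[2]=4
(0, 3): arr[0]=17 > arr[3]=13
(0, 4): arr[0]=17 > arr[4]=10
(0, 5): arr[0]=17 > arr[5]=4
(0, 6): arr[0]=17 > arr[6]=2
(0, 7): arr[0]=17 > arr[7]=7
(1, 2): arr[1]=17 > arr[2]=4
(1, 3): arr[1]=17 > arr[3]=13
(1, 4): arr[1]=17 > arr[4]=10
(1, 5): arr[1]=17 > arr[5]=4
(1, 6): arr[1]=17 > arr[6]=2
(1, 7): arr[1]=17 > arr[7]=7
(2, 6): arr[2]=4 > arr[6]=2
(3, 4): arr[3]=13 > arr[4]=10
(3, 5): arr[3]=13 > arr[5]=4
(3, 6): arr[3]=13 > arr[6]=2
(3, 7): arr[3]=13 > arr[7]=7
(4, 5): arr[4]=10 > arr[5]=4
(4, 6): arr[4]=10 > arr[6]=2
(4, 7): arr[4]=10 > arr[7]=7
(5, 6): arr[5]=4 > arr[6]=2

Total inversions: 21

The array has 21 inversion(s): (0,2), (0,3), (0,4), (0,5), (0,6), (0,7), (1,2), (1,3), (1,4), (1,5), (1,6), (1,7), (2,6), (3,4), (3,5), (3,6), (3,7), (4,5), (4,6), (4,7), (5,6). Each pair (i,j) satisfies i < j and arr[i] > arr[j].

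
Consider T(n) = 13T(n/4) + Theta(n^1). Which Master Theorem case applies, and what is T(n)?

Master Theorem for T(n) = 13T(n/4) + O(n^1):

a = 13, b = 4, c = 1
log_b(a) = log_4(13) = 1.8502

Case 1: c = 1 < log_4(13) = 1.8502
T(n) = O(n^(log_4 13))

For T(n) = 13T(n/4) + O(n^1): log_4(13) = 1.8502. This is Case 1 of the Master Theorem (c < log_b(a), work dominated by leaves), giving O(n^(log_4 13)).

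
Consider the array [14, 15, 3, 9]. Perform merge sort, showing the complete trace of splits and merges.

Merge sort trace:

Split: [14, 15, 3, 9] -> [14, 15] and [3, 9]
  Split: [14, 15] -> [14] and [15]
  Merge: [14] + [15] -> [14, 15]
  Split: [3, 9] -> [3] and [9]
  Merge: [3] + [9] -> [3, 9]
Merge: [14, 15] + [3, 9] -> [3, 9, 14, 15]

Final sorted array: [3, 9, 14, 15]

The merge sort proceeds by recursively splitting the array and merging sorted halves.
After all merges, the sorted array is [3, 9, 14, 15].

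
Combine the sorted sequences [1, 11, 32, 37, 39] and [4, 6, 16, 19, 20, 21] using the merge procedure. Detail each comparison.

Merging process:

Compare 1 vs 4: take 1 from left. Merged: [1]
Compare 11 vs 4: take 4 from right. Merged: [1, 4]
Compare 11 vs 6: take 6 from right. Merged: [1, 4, 6]
Compare 11 vs 16: take 11 from left. Merged: [1, 4, 6, 11]
Compare 32 vs 16: take 16 from right. Merged: [1, 4, 6, 11, 16]
Compare 32 vs 19: take 19 from right. Merged: [1, 4, 6, 11, 16, 19]
Compare 32 vs 20: take 20 from right. Merged: [1, 4, 6, 11, 16, 19, 20]
Compare 32 vs 21: take 21 from right. Merged: [1, 4, 6, 11, 16, 19, 20, 21]
Append remaining from left: [32, 37, 39]. Merged: [1, 4, 6, 11, 16, 19, 20, 21, 32, 37, 39]

Final merged array: [1, 4, 6, 11, 16, 19, 20, 21, 32, 37, 39]
Total comparisons: 8

The merged array is [1, 4, 6, 11, 16, 19, 20, 21, 32, 37, 39], requiring 8 comparisons. The merge step runs in O(n) time where n is the total number of elements.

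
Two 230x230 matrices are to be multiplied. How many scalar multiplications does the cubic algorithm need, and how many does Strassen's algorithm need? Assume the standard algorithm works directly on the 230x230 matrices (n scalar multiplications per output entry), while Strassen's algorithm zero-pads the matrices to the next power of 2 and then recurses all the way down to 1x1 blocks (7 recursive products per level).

Matrix multiplication for 230x230 matrices:

Strassen's algorithm requires power-of-2 dimensions. Pad 230x230 to 256x256 (next power of 2).

Standard algorithm: 230^3 = 12167000 multiplications
Strassen's algorithm: 7^(log2(256)) = 7^8 = 5764801 multiplications
Savings: 12167000 - 5764801 = 6402199 multiplications

Standard: 12167000 multiplications (230^3). Strassen: 5764801 multiplications (7^8, after padding to 256x256). Strassen reduces 8 recursive multiplications to 7 at each level.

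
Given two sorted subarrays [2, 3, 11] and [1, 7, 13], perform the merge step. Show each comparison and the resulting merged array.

Merging process:

Compare 2 vs 1: take 1 from right. Merged: [1]
Compare 2 vs 7: take 2 from left. Merged: [1, 2]
Compare 3 vs 7: take 3 from left. Merged: [1, 2, 3]
Compare 11 vs 7: take 7 from right. Merged: [1, 2, 3, 7]
Compare 11 vs 13: take 11 from left. Merged: [1, 2, 3, 7, 11]
Append remaining from right: [13]. Merged: [1, 2, 3, 7, 11, 13]

Final merged array: [1, 2, 3, 7, 11, 13]
Total comparisons: 5

The merged array is [1, 2, 3, 7, 11, 13], requiring 5 comparisons. The merge step runs in O(n) time where n is the total number of elements.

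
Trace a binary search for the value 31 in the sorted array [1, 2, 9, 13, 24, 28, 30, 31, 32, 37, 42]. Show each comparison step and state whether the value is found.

Binary search for 31 in [1, 2, 9, 13, 24, 28, 30, 31, 32, 37, 42]:

lo=0, hi=10, mid=5, arr[mid]=28 -> 28 < 31, search right half
lo=6, hi=10, mid=8, arr[mid]=32 -> 32 > 31, search left half
lo=6, hi=7, mid=6, arr[mid]=30 -> 30 < 31, search right half
lo=7, hi=7, mid=7, arr[mid]=31 -> Found target at index 7!

Binary search finds 31 at index 7 after 4 comparisons. The search repeatedly halves the search space by comparing with the middle element.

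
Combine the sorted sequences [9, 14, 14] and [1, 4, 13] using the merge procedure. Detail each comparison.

Merging process:

Compare 9 vs 1: take 1 from right. Merged: [1]
Compare 9 vs 4: take 4 from right. Merged: [1, 4]
Compare 9 vs 13: take 9 from left. Merged: [1, 4, 9]
Compare 14 vs 13: take 13 from right. Merged: [1, 4, 9, 13]
Append remaining from left: [14, 14]. Merged: [1, 4, 9, 13, 14, 14]

Final merged array: [1, 4, 9, 13, 14, 14]
Total comparisons: 4

The merged array is [1, 4, 9, 13, 14, 14], requiring 4 comparisons. The merge step runs in O(n) time where n is the total number of elements.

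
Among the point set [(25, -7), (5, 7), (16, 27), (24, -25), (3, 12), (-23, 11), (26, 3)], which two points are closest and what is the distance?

Computing all pairwise distances among 7 points:

d((25, -7), (5, 7)) = 24.4131
d((25, -7), (16, 27)) = 35.171
d((25, -7), (24, -25)) = 18.0278
d((25, -7), (3, 12)) = 29.0689
d((25, -7), (-23, 11)) = 51.264
d((25, -7), (26, 3)) = 10.0499
d((5, 7), (16, 27)) = 22.8254
d((5, 7), (24, -25)) = 37.2156
d((5, 7), (3, 12)) = 5.3852 <-- minimum
d((5, 7), (-23, 11)) = 28.2843
d((5, 7), (26, 3)) = 21.3776
d((16, 27), (24, -25)) = 52.6118
d((16, 27), (3, 12)) = 19.8494
d((16, 27), (-23, 11)) = 42.1545
d((16, 27), (26, 3)) = 26.0
d((24, -25), (3, 12)) = 42.5441
d((24, -25), (-23, 11)) = 59.203
d((24, -25), (26, 3)) = 28.0713
d((3, 12), (-23, 11)) = 26.0192
d((3, 12), (26, 3)) = 24.6982
d((-23, 11), (26, 3)) = 49.6488

Closest pair: (5, 7) and (3, 12) with distance 5.3852

The closest pair is (5, 7) and (3, 12) with Euclidean distance 5.3852. For 7 points, brute-force pairwise comparison is shown above. For large n, the divide-and-conquer algorithm (sort by x, recurse on halves, check the dividing strip) achieves O(n log n).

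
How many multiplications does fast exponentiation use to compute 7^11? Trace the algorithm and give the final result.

Computing 7^11 by squaring (build up from 7^1; each line after the first costs one multiplication):

7^1 = 7
7^2 = (7^1)^2 = 7^2 = 49
7^4 = (7^2)^2 = 49^2 = 2401
7^5 = 7 * 7^4 = 7 * 2401 = 16807
7^10 = (7^5)^2 = 16807^2 = 282475249
7^11 = 7 * 7^10 = 7 * 282475249 = 1977326743

Result: 1977326743
Multiplications needed: 5 (5 lines after 7^1)

7^11 = 1977326743. Using exponentiation by squaring, this requires 5 multiplications. The key idea: if the exponent is even, square the half-power; if odd, multiply by the base once.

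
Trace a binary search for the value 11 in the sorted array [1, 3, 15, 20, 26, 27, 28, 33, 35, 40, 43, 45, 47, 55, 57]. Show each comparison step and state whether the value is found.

Binary search for 11 in [1, 3, 15, 20, 26, 27, 28, 33, 35, 40, 43, 45, 47, 55, 57]:

lo=0, hi=14, mid=7, arr[mid]=33 -> 33 > 11, search left half
lo=0, hi=6, mid=3, arr[mid]=20 -> 20 > 11, search left half
lo=0, hi=2, mid=1, arr[mid]=3 -> 3 < 11, search right half
lo=2, hi=2, mid=2, arr[mid]=15 -> 15 > 11, search left half
lo=2 > hi=1, target 11 not found

Binary search determines that 11 is not in the array after 4 comparisons. The search space was exhausted without finding the target.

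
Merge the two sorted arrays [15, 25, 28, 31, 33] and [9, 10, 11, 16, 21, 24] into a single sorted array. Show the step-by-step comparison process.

Merging process:

Compare 15 vs 9: take 9 from right. Merged: [9]
Compare 15 vs 10: take 10 from right. Merged: [9, 10]
Compare 15 vs 11: take 11 from right. Merged: [9, 10, 11]
Compare 15 vs 16: take 15 from left. Merged: [9, 10, 11, 15]
Compare 25 vs 16: take 16 from right. Merged: [9, 10, 11, 15, 16]
Compare 25 vs 21: take 21 from right. Merged: [9, 10, 11, 15, 16, 21]
Compare 25 vs 24: take 24 from right. Merged: [9, 10, 11, 15, 16, 21, 24]
Append remaining from left: [25, 28, 31, 33]. Merged: [9, 10, 11, 15, 16, 21, 24, 25, 28, 31, 33]

Final merged array: [9, 10, 11, 15, 16, 21, 24, 25, 28, 31, 33]
Total comparisons: 7

The merged array is [9, 10, 11, 15, 16, 21, 24, 25, 28, 31, 33], requiring 7 comparisons. The merge step runs in O(n) time where n is the total number of elements.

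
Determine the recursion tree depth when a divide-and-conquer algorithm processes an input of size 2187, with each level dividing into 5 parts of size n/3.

For divide and conquer with division factor 3:

Problem sizes at each level:
Level 0: 2187
Level 1: 729
Level 2: 243
Level 3: 81
Level 4: 27
Level 5: 9
Level 6: 3
Level 7: 1

The root is level 0 and the size-1 base case is level 7 (the tree spans levels 0 through 7, i.e. 8 levels counting the root), so the depth is the number of divisions: log_3(2187) = 7

The recursion tree depth is log_3(2187) = 7. At each level, the problem size is divided by 3, so it takes 7 divisions to reduce to a base case of size 1. The algorithm makes 5 recursive calls at each level.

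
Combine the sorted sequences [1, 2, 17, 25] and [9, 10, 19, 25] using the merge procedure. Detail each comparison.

Merging process:

Compare 1 vs 9: take 1 from left. Merged: [1]
Compare 2 vs 9: take 2 from left. Merged: [1, 2]
Compare 17 vs 9: take 9 from right. Merged: [1, 2, 9]
Compare 17 vs 10: take 10 from right. Merged: [1, 2, 9, 10]
Compare 17 vs 19: take 17 from left. Merged: [1, 2, 9, 10, 17]
Compare 25 vs 19: take 19 from right. Merged: [1, 2, 9, 10, 17, 19]
Compare 25 vs 25: take 25 from left. Merged: [1, 2, 9, 10, 17, 19, 25]
Append remaining from right: [25]. Merged: [1, 2, 9, 10, 17, 19, 25, 25]

Final merged array: [1, 2, 9, 10, 17, 19, 25, 25]
Total comparisons: 7

The merged array is [1, 2, 9, 10, 17, 19, 25, 25], requiring 7 comparisons. The merge step runs in O(n) time where n is the total number of elements.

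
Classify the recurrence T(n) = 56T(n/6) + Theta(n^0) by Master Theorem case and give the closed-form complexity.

Master Theorem for T(n) = 56T(n/6) + O(n^0):

a = 56, b = 6, c = 0
log_b(a) = log_6(56) = 2.2466

Case 1: c = 0 < log_6(56) = 2.2466
T(n) = O(n^(log_6 56))

For T(n) = 56T(n/6) + O(n^0): log_6(56) = 2.2466. This is Case 1 of the Master Theorem (c < log_b(a), work dominated by leaves), giving O(n^(log_6 56)).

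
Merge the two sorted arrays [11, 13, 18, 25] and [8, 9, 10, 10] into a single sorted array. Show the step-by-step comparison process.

Merging process:

Compare 11 vs 8: take 8 from right. Merged: [8]
Compare 11 vs 9: take 9 from right. Merged: [8, 9]
Compare 11 vs 10: take 10 from right. Merged: [8, 9, 10]
Compare 11 vs 10: take 10 from right. Merged: [8, 9, 10, 10]
Append remaining from left: [11, 13, 18, 25]. Merged: [8, 9, 10, 10, 11, 13, 18, 25]

Final merged array: [8, 9, 10, 10, 11, 13, 18, 25]
Total comparisons: 4

The merged array is [8, 9, 10, 10, 11, 13, 18, 25], requiring 4 comparisons. The merge step runs in O(n) time where n is the total number of elements.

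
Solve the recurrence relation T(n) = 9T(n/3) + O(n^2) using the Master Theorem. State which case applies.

Master Theorem for T(n) = 9T(n/3) + O(n^2):

a = 9, b = 3, c = 2
log_b(a) = log_3(9) = 2.0000

Case 2: c = 2 = log_3(9) = 2.0000
T(n) = O(n^2 log n) = O(n^2 log n)

For T(n) = 9T(n/3) + O(n^2): log_3(9) = 2.0000. This is Case 2 of the Master Theorem (c = log_b(a), equal work at all levels), giving O(n^2 log n).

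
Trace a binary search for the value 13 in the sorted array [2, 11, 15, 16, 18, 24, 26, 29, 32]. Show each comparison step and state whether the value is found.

Binary search for 13 in [2, 11, 15, 16, 18, 24, 26, 29, 32]:

lo=0, hi=8, mid=4, arr[mid]=18 -> 18 > 13, search left half
lo=0, hi=3, mid=1, arr[mid]=11 -> 11 < 13, search right half
lo=2, hi=3, mid=2, arr[mid]=15 -> 15 > 13, search left half
lo=2 > hi=1, target 13 not found

Binary search determines that 13 is not in the array after 3 comparisons. The search space was exhausted without finding the target.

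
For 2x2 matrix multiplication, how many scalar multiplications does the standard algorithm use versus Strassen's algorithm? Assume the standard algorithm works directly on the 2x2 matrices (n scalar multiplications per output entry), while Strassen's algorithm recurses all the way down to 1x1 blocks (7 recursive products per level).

Matrix multiplication for 2x2 matrices:

Standard algorithm: 2^3 = 8 multiplications
Strassen's algorithm: 7^(log2(2)) = 7^1 = 7 multiplications
Savings: 8 - 7 = 1 multiplications

Standard: 8 multiplications (2^3). Strassen: 7 multiplications (7^1). Strassen reduces 8 recursive multiplications to 7 at each level.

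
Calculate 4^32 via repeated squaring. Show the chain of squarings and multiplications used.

Computing 4^32 by squaring (build up from 4^1; each line after the first costs one multiplication):

4^1 = 4
4^2 = (4^1)^2 = 4^2 = 16
4^4 = (4^2)^2 = 16^2 = 256
4^8 = (4^4)^2 = 256^2 = 65536
4^16 = (4^8)^2 = 65536^2 = 4294967296
4^32 = (4^16)^2 = 4294967296^2 = 18446744073709551616

Result: 18446744073709551616
Multiplications needed: 5 (5 lines after 4^1)

4^32 = 18446744073709551616. Using exponentiation by squaring, this requires 5 multiplications. The key idea: if the exponent is even, square the half-power; if odd, multiply by the base once.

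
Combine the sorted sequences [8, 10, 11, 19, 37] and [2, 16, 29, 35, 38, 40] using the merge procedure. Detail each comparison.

Merging process:

Compare 8 vs 2: take 2 from right. Merged: [2]
Compare 8 vs 16: take 8 from left. Merged: [2, 8]
Compare 10 vs 16: take 10 from left. Merged: [2, 8, 10]
Compare 11 vs 16: take 11 from left. Merged: [2, 8, 10, 11]
Compare 19 vs 16: take 16 from right. Merged: [2, 8, 10, 11, 16]
Compare 19 vs 29: take 19 from left. Merged: [2, 8, 10, 11, 16, 19]
Compare 37 vs 29: take 29 from right. Merged: [2, 8, 10, 11, 16, 19, 29]
Compare 37 vs 35: take 35 from right. Merged: [2, 8, 10, 11, 16, 19, 29, 35]
Compare 37 vs 38: take 37 from left. Merged: [2, 8, 10, 11, 16, 19, 29, 35, 37]
Append remaining from right: [38, 40]. Merged: [2, 8, 10, 11, 16, 19, 29, 35, 37, 38, 40]

Final merged array: [2, 8, 10, 11, 16, 19, 29, 35, 37, 38, 40]
Total comparisons: 9

The merged array is [2, 8, 10, 11, 16, 19, 29, 35, 37, 38, 40], requiring 9 comparisons. The merge step runs in O(n) time where n is the total number of elements.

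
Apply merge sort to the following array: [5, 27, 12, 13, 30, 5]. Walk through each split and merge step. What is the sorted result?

Merge sort trace:

Split: [5, 27, 12, 13, 30, 5] -> [5, 27, 12] and [13, 30, 5]
  Split: [5, 27, 12] -> [5] and [27, 12]
    Split: [27, 12] -> [27] and [12]
    Merge: [27] + [12] -> [12, 27]
  Merge: [5] + [12, 27] -> [5, 12, 27]
  Split: [13, 30, 5] -> [13] and [30, 5]
    Split: [30, 5] -> [30] and [5]
    Merge: [30] + [5] -> [5, 30]
  Merge: [13] + [5, 30] -> [5, 13, 30]
Merge: [5, 12, 27] + [5, 13, 30] -> [5, 5, 12, 13, 27, 30]

Final sorted array: [5, 5, 12, 13, 27, 30]

The merge sort proceeds by recursively splitting the array and merging sorted halves.
After all merges, the sorted array is [5, 5, 12, 13, 27, 30].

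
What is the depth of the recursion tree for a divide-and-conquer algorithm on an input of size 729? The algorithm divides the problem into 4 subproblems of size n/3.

For divide and conquer with division factor 3:

Problem sizes at each level:
Level 0: 729
Level 1: 243
Level 2: 81
Level 3: 27
Level 4: 9
Level 5: 3
Level 6: 1

The root is level 0 and the size-1 base case is level 6 (the tree spans levels 0 through 6, i.e. 7 levels counting the root), so the depth is the number of divisions: log_3(729) = 6

The recursion tree depth is log_3(729) = 6. At each level, the problem size is divided by 3, so it takes 6 divisions to reduce to a base case of size 1. The algorithm makes 4 recursive calls at each level.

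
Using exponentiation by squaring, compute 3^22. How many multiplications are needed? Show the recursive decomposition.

Computing 3^22 by squaring (build up from 3^1; each line after the first costs one multiplication):

3^1 = 3
3^2 = (3^1)^2 = 3^2 = 9
3^4 = (3^2)^2 = 9^2 = 81
3^5 = 3 * 3^4 = 3 * 81 = 243
3^10 = (3^5)^2 = 243^2 = 59049
3^11 = 3 * 3^10 = 3 * 59049 = 177147
3^22 = (3^11)^2 = 177147^2 = 31381059609

Result: 31381059609
Multiplications needed: 6 (6 lines after 3^1)

3^22 = 31381059609. Using exponentiation by squaring, this requires 6 multiplications. The key idea: if the exponent is even, square the half-power; if odd, multiply by the base once.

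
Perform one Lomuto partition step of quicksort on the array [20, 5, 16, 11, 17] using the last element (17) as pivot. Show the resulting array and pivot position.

Lomuto partition with pivot = 17:

Initial array: [20, 5, 16, 11, 17]

arr[0]=20 > 17: no swap
arr[1]=5 <= 17: swap with position 0, array becomes [5, 20, 16, 11, 17]
arr[2]=16 <= 17: swap with position 1, array becomes [5, 16, 20, 11, 17]
arr[3]=11 <= 17: swap with position 2, array becomes [5, 16, 11, 20, 17]

Place pivot at position 3: [5, 16, 11, 17, 20]
Pivot position: 3

After partitioning with pivot 17, the array becomes [5, 16, 11, 17, 20]. The pivot is placed at index 3. All elements to the left of the pivot are <= 17, and all elements to the right are > 17.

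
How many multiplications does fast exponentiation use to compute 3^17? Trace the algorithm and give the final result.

Computing 3^17 by squaring (build up from 3^1; each line after the first costs one multiplication):

3^1 = 3
3^2 = (3^1)^2 = 3^2 = 9
3^4 = (3^2)^2 = 9^2 = 81
3^8 = (3^4)^2 = 81^2 = 6561
3^16 = (3^8)^2 = 6561^2 = 43046721
3^17 = 3 * 3^16 = 3 * 43046721 = 129140163

Result: 129140163
Multiplications needed: 5 (5 lines after 3^1)

3^17 = 129140163. Using exponentiation by squaring, this requires 5 multiplications. The key idea: if the exponent is even, square the half-power; if odd, multiply by the base once.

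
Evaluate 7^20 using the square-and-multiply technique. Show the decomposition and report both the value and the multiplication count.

Computing 7^20 by squaring (build up from 7^1; each line after the first costs one multiplication):

7^1 = 7
7^2 = (7^1)^2 = 7^2 = 49
7^4 = (7^2)^2 = 49^2 = 2401
7^5 = 7 * 7^4 = 7 * 2401 = 16807
7^10 = (7^5)^2 = 16807^2 = 282475249
7^20 = (7^10)^2 = 282475249^2 = 79792266297612001

Result: 79792266297612001
Multiplications needed: 5 (5 lines after 7^1)

7^20 = 79792266297612001. Using exponentiation by squaring, this requires 5 multiplications. The key idea: if the exponent is even, square the half-power; if odd, multiply by the base once.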